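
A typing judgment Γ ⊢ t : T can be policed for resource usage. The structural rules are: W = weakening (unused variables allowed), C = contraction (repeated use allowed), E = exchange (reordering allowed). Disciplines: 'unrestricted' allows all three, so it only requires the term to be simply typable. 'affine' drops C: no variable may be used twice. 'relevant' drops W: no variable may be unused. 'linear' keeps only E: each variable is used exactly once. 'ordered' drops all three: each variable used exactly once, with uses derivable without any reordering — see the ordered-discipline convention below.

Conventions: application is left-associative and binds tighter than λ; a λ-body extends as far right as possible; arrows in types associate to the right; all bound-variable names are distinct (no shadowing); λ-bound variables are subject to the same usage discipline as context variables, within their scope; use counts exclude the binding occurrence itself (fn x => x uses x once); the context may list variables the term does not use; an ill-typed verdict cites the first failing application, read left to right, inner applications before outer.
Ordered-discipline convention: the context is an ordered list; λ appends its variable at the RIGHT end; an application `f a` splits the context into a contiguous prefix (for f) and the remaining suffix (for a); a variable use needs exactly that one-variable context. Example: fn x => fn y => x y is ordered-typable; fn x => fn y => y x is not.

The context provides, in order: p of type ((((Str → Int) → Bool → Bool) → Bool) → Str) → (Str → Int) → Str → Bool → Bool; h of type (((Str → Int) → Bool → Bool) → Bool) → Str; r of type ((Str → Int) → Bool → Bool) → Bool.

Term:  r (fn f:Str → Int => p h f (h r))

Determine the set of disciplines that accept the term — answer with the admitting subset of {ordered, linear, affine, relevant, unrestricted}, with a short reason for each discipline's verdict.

admitting disciplines: relevant, unrestricted
use counts: p ×1, h ×2, r ×2, f (bound) ×1
use order (left to right): r, p, h, f, h, r
typing: the term checks, with type Bool
ordered: ✗, uses contraction: h ×2, r ×2
linear: ✗, uses contraction: h ×2, r ×2
affine: ✗, uses contraction: h ×2, r ×2
relevant: ✓, p, h, r, f: all used, weakening unneeded
unrestricted: ✓, type-checks (Bool) and nothing is barred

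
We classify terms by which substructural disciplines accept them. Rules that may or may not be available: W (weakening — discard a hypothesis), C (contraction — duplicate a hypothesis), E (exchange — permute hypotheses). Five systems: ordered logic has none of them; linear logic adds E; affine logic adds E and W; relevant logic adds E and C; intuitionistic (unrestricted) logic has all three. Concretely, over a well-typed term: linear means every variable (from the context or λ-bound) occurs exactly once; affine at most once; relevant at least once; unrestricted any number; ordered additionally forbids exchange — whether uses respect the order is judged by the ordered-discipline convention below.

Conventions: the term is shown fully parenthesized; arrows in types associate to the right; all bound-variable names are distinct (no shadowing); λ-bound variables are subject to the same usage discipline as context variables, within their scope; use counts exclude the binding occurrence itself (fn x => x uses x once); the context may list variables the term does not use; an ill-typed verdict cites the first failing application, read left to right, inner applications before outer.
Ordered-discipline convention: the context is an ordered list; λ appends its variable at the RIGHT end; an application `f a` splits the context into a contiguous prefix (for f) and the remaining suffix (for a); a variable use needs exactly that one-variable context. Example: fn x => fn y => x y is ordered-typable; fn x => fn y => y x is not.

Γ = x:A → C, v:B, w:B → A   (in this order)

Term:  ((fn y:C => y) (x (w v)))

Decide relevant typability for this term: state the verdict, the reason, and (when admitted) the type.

yes — x, v, w, y: all used, weakening unneeded; term : C
counts: x: 1×; v: 1×; w: 1×; y (bound): 1×
uses in reading order: y, x, w, v
typing: ✓ — C
all disciplines: ordered ✗ · linear ✓ · affine ✓ · relevant ✓ · unrestricted ✓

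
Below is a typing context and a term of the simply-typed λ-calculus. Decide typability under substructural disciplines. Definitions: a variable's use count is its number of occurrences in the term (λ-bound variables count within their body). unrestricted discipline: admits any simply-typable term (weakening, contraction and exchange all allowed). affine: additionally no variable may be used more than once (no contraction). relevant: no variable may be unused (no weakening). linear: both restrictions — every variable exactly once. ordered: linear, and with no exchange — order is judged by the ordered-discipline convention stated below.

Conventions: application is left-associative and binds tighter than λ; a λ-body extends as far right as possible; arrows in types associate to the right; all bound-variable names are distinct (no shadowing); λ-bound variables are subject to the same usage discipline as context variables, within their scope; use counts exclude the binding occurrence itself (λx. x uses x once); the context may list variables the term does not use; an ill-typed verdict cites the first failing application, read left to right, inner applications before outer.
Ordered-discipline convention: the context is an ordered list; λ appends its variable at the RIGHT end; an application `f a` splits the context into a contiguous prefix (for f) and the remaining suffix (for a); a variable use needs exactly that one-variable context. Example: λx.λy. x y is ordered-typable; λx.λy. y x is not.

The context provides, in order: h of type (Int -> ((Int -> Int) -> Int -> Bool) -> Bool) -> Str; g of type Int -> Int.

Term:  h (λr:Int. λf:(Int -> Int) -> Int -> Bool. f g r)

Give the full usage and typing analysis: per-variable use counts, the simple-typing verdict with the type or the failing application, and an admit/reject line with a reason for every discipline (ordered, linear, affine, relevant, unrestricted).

use counts: h ×1; g ×1; r (bound) ×1; f (bound) ×1
order of uses: h, f, g, r
typing: well-typed at Str
ordered: ✗, no contiguous prefix/suffix split fits h, f, g, r
linear: ✓, exactly-once usage across h, g, r, f
affine: ✓, none of h, g, r, f used more than once
relevant: ✓, h, g, r, f: all used, weakening unneeded
unrestricted: ✓, well-typed at Str; no restrictions here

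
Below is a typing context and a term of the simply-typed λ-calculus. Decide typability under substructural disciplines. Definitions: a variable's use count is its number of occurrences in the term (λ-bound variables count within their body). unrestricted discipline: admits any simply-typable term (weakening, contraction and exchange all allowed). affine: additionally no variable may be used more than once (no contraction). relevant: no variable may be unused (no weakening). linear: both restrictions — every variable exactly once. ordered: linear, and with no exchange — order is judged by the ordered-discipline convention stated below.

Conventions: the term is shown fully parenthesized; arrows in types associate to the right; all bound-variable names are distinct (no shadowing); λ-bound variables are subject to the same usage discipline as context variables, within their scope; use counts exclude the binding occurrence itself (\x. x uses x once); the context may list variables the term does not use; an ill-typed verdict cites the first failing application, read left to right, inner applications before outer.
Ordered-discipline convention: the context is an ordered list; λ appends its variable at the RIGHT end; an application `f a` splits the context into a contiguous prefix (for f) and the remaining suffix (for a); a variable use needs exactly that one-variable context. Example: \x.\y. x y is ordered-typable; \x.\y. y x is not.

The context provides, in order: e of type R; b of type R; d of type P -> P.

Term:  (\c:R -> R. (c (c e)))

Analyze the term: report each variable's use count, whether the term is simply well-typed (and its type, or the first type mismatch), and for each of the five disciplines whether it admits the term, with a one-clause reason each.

counts: e: 1×, b: 0×, d: 0×, c [bound]: 2×
left-to-right use order: c, c, e
typing: well-typed at (R -> R) -> R
ordered: ✗, c ×2 used more than once (contraction); unused: b, d — weakening required
linear: ✗, c ×2 used more than once (contraction); unused: b, d — weakening required
affine: ✗, c ×2 used more than once (contraction)
relevant: ✗, unused: b, d — weakening required
unrestricted: ✓, simply typable at (R -> R) -> R; W, C, E all held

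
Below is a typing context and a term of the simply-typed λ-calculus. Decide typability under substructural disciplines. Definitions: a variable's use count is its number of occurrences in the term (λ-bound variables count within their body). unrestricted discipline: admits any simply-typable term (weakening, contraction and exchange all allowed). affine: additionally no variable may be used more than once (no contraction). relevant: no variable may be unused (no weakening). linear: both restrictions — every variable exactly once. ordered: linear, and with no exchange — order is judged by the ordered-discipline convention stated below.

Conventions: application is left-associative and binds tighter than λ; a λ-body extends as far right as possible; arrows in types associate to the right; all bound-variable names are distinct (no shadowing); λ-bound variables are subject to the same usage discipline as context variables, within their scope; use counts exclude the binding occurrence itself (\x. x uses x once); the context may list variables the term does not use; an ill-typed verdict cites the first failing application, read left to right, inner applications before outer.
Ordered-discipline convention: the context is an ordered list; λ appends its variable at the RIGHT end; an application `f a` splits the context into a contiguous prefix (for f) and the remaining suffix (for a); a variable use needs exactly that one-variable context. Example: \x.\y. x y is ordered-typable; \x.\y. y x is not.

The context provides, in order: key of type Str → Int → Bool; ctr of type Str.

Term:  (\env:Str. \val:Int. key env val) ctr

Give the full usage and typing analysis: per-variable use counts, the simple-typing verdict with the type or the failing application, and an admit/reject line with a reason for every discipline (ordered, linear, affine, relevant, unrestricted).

use counts: key: 1; ctr: 1; env (λ-bound): 1; val (λ-bound): 1
order of uses: key, env, val, ctr
typing: well-typed — term : Int → Bool
ordered ✓ (one use each (key, ctr, env, val); ordered split holds)
linear ✓ (single use per variable (key, ctr, env, val))
affine ✓ (at most one use each (key, ctr, env, val))
relevant ✓ (key, ctr, env, val: all used, weakening unneeded)
unrestricted ✓ (simply typable at Int → Bool; W, C, E all held)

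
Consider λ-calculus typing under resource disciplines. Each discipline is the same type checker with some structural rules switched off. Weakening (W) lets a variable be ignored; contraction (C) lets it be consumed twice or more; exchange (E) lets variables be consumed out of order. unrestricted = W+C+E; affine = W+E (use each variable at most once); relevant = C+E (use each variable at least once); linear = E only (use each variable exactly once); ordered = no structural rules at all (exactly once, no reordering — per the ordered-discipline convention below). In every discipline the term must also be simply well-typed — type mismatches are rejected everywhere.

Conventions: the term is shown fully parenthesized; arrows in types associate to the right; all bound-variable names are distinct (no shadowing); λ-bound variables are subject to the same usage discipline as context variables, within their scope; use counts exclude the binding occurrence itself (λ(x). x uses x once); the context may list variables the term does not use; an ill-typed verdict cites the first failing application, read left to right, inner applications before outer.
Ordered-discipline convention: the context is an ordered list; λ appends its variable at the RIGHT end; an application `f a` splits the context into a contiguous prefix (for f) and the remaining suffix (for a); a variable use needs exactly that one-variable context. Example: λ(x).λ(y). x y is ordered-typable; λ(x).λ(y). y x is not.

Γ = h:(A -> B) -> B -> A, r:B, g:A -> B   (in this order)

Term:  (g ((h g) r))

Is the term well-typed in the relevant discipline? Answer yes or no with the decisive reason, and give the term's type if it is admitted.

yes — none of h, r, g goes unused; term : B
usage: h=1, r=1, g=2
use order (left to right): g, h, g, r
typing: ✓ — B
summary: ordered ✗ | linear ✗ | affine ✗ | relevant ✓ | unrestricted ✓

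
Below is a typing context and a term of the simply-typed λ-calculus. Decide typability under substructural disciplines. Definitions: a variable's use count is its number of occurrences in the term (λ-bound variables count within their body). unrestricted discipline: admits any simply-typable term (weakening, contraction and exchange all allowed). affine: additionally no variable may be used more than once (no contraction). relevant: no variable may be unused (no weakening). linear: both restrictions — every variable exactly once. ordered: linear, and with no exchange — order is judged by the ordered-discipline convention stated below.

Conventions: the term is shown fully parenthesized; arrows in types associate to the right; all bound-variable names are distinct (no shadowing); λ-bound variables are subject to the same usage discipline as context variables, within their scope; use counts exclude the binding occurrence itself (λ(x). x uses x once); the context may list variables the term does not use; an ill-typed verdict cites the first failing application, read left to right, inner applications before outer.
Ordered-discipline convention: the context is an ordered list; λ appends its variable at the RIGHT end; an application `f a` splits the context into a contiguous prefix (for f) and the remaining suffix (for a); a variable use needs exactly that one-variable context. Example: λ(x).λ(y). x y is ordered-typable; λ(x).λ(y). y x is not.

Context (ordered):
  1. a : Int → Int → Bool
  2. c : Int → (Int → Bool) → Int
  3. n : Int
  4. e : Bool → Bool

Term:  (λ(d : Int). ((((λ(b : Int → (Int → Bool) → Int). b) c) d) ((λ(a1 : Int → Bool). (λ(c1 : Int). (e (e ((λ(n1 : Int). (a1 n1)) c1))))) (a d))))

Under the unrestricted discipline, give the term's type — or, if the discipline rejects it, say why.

term : Int → Int
usage: a ×1, c ×1, n ×0, e ×2, d (bound) ×2, b (bound) ×1, a1 (bound) ×1, c1 (bound) ×1, n1 (bound) ×1
order of uses: b, c, d, e, e, a1, n1, c1, a, d
typing: well-typed at Int → Int
per-discipline verdicts: ordered ✗, linear ✗, affine ✗, relevant ✗, unrestricted ✓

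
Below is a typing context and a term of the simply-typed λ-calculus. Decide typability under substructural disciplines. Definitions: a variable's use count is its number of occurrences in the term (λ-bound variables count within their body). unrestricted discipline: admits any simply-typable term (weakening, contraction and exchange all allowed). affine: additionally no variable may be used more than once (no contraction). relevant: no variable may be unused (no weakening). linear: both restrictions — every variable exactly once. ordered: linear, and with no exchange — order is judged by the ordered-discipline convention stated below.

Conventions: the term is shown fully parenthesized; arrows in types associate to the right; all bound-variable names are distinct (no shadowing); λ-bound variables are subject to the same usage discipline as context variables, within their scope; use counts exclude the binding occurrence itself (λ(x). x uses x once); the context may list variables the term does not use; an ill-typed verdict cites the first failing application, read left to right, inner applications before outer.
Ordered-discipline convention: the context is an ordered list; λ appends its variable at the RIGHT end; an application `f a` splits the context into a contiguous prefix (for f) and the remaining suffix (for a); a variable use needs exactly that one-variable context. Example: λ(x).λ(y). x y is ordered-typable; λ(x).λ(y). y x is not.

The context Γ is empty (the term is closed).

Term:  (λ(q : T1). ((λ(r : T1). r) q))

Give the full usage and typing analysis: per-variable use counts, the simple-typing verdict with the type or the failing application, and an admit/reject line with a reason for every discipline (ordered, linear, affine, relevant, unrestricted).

usage: q [bound]=1, r [bound]=1
left-to-right use order: r, q
typing: the term checks, with type T1 -> T1
ordered ✓ (q, r once each; derivable with no W/C/E)
linear ✓ (each of q, r used exactly once)
affine ✓ (at most one use each (q, r))
relevant ✓ (every one of q, r appears)
unrestricted ✓ (simply typable at T1 -> T1; W, C, E all held)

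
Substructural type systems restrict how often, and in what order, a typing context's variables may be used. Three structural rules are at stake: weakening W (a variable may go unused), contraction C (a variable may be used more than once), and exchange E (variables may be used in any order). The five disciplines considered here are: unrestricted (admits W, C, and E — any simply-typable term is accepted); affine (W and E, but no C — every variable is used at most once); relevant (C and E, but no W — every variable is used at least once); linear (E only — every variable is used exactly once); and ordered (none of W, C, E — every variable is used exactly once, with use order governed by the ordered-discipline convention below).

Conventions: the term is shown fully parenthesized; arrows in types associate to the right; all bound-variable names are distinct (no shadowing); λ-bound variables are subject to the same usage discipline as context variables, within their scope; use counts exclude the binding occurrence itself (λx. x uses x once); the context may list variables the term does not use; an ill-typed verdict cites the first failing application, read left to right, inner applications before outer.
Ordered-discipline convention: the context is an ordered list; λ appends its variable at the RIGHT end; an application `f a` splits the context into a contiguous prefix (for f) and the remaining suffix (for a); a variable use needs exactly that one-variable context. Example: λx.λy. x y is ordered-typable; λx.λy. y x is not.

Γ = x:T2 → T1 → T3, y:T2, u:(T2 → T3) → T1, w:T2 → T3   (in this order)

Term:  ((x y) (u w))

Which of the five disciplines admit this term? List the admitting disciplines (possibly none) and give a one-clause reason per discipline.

accepted by: ordered, linear, affine, relevant, unrestricted
usage: x ×1; y ×1; u ×1; w ×1
left-to-right use order: x, y, u, w
typing: well-typed at T3
ordered: ✓ — one use each (x, y, u, w); ordered split holds
linear: ✓ — x, y, u, w: one use apiece
affine: ✓ — at most one use each (x, y, u, w)
relevant: ✓ — x, y, u, w: all used, weakening unneeded
unrestricted: ✓ — typability at T3 is all that's needed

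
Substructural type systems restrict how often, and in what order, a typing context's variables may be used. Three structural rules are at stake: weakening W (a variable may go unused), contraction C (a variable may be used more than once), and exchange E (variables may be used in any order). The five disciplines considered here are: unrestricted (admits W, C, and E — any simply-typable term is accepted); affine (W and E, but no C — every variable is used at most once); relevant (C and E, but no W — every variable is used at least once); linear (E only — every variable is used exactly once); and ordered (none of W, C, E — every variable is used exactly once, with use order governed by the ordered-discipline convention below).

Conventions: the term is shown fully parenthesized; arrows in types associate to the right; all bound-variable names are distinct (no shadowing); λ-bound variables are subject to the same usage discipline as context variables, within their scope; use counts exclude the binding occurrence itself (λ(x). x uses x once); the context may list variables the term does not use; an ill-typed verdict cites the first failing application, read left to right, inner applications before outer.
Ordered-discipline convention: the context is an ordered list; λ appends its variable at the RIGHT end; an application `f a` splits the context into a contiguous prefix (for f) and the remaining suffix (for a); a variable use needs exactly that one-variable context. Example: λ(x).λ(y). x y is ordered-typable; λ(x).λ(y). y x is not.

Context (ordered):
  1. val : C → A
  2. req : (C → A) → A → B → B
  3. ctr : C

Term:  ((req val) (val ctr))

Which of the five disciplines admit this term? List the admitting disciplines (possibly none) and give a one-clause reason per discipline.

accepted by: relevant, unrestricted
variable uses: val ×2; req ×1; ctr ×1
use order (left to right): req, val, val, ctr
typing: well-typed at B → B
ordered: ✗, val ×2 used more than once (contraction)
linear: ✗, val ×2 used more than once (contraction)
affine: ✗, val ×2 used more than once (contraction)
relevant: ✓, val, req, ctr: all used, weakening unneeded
unrestricted: ✓, type-checks (B → B) and nothing is barred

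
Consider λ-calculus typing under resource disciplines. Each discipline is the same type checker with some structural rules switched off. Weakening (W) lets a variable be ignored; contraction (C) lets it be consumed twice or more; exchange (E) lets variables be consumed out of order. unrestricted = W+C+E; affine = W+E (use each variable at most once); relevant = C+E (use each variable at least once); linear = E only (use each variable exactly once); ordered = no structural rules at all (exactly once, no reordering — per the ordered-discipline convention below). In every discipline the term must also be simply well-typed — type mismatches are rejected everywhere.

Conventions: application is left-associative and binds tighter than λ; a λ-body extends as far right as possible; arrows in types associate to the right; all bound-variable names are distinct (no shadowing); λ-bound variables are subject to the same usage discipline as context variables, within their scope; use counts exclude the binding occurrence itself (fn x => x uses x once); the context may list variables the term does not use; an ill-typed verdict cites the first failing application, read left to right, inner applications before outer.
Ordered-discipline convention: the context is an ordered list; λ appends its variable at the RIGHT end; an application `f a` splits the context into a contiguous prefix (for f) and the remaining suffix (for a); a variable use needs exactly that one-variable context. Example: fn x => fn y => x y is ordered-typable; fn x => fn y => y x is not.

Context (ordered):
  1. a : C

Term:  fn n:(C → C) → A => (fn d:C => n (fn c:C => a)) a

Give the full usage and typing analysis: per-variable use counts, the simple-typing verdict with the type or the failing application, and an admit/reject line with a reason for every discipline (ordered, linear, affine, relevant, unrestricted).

counts: a: 2, n (λ-bound): 1, d (λ-bound): 0, c (λ-bound): 0
use order (left to right): n, a, a
typing: well-typed at ((C → C) → A) → A
ordered: ✗, a ×2 used more than once (contraction); needs weakening: d, c unused
linear: ✗, a ×2 used more than once (contraction); needs weakening: d, c unused
affine: ✗, a ×2 used more than once (contraction)
relevant: ✗, needs weakening: d, c unused
unrestricted: ✓, type-checks (((C → C) → A) → A) and nothing is barred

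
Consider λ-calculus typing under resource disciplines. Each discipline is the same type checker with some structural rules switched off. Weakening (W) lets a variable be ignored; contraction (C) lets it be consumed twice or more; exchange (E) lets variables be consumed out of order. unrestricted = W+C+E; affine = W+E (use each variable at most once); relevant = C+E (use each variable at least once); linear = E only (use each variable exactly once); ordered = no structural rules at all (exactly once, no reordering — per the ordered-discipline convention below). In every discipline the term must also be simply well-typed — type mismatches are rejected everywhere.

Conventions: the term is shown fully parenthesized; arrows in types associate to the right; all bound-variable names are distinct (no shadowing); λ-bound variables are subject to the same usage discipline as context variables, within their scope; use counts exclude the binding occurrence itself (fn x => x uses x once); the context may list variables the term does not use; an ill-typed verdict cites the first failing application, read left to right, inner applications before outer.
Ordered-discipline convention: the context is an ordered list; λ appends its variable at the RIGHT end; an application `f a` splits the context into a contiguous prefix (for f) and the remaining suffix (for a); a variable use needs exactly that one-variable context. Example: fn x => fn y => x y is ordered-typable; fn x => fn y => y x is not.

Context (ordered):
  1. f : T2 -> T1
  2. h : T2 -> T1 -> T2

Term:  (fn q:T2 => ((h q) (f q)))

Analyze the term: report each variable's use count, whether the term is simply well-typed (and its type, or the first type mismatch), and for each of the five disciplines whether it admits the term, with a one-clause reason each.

use counts: f: 1×, h: 1×, q [bound]: 2×
use order (left to right): h, q, f, q
typing: ✓ — T2 -> T2
ordered: ✗, repeated use of q ×2
linear: ✗, repeated use of q ×2
affine: ✗, repeated use of q ×2
relevant: ✓, none of f, h, q goes unused
unrestricted: ✓, typability at T2 -> T2 is all that's needed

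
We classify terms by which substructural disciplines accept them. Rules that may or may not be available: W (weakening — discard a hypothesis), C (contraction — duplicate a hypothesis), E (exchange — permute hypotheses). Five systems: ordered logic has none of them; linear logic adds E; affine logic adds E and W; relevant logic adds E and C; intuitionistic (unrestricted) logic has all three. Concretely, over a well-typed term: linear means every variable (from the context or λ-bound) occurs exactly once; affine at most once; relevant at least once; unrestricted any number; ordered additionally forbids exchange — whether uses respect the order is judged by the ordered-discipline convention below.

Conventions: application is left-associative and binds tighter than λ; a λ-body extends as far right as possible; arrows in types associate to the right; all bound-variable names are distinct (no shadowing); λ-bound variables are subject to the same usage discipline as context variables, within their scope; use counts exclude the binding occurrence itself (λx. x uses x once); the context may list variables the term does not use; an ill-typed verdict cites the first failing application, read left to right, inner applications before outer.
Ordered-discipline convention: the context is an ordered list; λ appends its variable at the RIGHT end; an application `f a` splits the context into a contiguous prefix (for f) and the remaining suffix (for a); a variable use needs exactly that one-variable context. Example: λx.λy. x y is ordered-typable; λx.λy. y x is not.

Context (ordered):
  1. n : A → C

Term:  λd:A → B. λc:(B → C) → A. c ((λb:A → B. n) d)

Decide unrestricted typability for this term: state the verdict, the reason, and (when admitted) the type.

no — a type mismatch blocks all five
use counts: n: 1×, d (bound): 1×, c (bound): 1×, b (bound): 0×
left-to-right use order: c, n, d
typing: ill-typed: argument of type A → C where B → C is required
all disciplines: ordered ✗; linear ✗; affine ✗; relevant ✗; unrestricted ✗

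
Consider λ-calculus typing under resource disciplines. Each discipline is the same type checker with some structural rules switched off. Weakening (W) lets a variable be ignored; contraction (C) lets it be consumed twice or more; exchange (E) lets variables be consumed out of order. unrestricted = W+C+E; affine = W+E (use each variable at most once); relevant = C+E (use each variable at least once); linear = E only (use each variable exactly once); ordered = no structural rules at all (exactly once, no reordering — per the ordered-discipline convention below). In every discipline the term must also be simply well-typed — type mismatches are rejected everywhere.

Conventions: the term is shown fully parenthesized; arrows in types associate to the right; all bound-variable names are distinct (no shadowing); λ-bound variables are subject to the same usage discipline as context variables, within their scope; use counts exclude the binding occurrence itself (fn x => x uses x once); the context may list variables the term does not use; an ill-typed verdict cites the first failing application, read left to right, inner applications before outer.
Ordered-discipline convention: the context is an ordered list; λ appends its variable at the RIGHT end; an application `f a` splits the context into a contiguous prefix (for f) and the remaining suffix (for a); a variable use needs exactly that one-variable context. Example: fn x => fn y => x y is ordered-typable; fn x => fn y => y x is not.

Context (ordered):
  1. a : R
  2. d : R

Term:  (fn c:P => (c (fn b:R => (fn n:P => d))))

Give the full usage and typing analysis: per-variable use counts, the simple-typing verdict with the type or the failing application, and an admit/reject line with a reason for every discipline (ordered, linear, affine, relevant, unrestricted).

variable uses: a ×0; d ×1; c [bound] ×1; b [bound] ×0; n [bound] ×0
order of uses: c, d
typing: ill-typed: applying a non-function (P)
ordered: ✗, fails simple typing
linear: ✗, a type mismatch blocks all five
affine: ✗, the type mismatch rejects it
relevant: ✗, not simply typable
unrestricted: ✗, fails simple typing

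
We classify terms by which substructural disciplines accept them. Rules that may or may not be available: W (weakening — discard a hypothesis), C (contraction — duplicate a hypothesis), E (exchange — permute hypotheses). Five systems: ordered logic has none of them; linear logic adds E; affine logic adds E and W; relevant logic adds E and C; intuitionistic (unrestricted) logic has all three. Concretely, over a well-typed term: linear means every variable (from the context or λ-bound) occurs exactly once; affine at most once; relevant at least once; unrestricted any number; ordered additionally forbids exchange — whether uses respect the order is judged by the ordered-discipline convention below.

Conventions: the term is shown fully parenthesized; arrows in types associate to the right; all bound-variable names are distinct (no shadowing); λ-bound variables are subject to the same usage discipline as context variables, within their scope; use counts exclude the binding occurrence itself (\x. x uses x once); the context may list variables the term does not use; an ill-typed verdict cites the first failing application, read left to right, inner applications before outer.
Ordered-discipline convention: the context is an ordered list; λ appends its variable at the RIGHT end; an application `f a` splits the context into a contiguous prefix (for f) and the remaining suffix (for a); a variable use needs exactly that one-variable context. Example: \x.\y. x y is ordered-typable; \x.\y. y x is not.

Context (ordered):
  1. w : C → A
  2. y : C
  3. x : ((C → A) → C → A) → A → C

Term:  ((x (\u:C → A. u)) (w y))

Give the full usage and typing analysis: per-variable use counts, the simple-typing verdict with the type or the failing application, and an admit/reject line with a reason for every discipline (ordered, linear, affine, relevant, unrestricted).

variable uses: w: 1×, y: 1×, x: 1×, u (bound): 1×
use order (left to right): x, u, w, y
typing: well-typed — term : C
ordered: ✗ — needs exchange: uses follow x, u, w, y
linear: ✓ — single use per variable (w, y, x, u)
affine: ✓ — no duplicate uses among w, y, x, u
relevant: ✓ — every one of w, y, x, u appears
unrestricted: ✓ — typability at C is all that's needed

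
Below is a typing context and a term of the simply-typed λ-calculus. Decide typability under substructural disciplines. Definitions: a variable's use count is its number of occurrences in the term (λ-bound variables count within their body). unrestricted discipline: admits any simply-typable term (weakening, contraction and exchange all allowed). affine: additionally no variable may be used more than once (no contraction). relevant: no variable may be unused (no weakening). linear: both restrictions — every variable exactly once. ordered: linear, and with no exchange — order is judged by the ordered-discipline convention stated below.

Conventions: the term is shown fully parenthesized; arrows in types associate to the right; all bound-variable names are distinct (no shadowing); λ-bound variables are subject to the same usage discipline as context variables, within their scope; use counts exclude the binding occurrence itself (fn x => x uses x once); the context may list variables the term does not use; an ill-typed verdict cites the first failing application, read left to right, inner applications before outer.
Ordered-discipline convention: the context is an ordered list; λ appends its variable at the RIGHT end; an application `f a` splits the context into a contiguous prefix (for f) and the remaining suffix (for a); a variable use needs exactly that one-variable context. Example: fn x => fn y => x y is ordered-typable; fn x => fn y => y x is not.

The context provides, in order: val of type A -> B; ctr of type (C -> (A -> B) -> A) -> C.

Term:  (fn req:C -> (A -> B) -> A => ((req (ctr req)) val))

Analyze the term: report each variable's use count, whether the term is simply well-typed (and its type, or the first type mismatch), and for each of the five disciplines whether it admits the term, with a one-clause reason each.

variable uses: val=1, ctr=1, req (λ-bound)=2
order of uses: req, ctr, req, val
typing: well-typed — term : (C -> (A -> B) -> A) -> A
ordered ✗ (repeated use of req ×2)
linear ✗ (repeated use of req ×2)
affine ✗ (repeated use of req ×2)
relevant ✓ (none of val, ctr, req goes unused)
unrestricted ✓ (well-typed at (C -> (A -> B) -> A) -> A; no restrictions here)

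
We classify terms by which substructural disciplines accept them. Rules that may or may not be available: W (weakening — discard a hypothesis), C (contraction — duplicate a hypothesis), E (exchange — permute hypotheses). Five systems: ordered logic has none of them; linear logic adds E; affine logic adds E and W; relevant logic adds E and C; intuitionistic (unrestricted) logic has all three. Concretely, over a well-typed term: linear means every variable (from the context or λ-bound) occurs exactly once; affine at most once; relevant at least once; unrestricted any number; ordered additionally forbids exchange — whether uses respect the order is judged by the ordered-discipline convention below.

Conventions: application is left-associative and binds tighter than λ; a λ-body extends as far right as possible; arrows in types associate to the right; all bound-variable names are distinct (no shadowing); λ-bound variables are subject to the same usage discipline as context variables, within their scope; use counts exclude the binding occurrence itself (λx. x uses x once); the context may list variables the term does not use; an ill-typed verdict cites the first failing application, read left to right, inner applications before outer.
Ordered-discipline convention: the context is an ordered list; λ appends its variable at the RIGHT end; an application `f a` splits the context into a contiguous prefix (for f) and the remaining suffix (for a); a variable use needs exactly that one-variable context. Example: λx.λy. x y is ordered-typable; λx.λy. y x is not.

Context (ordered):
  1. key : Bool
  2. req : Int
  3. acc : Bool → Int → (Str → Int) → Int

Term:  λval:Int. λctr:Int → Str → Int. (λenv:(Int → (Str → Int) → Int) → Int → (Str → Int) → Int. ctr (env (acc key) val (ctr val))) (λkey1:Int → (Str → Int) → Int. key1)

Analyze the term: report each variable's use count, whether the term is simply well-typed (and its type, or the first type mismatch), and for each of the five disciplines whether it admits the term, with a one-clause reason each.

variable uses: key ×1, req ×0, acc ×1, val [bound] ×2, ctr [bound] ×2, env [bound] ×1, key1 [bound] ×1
left-to-right use order: ctr, env, acc, key, val, ctr, val, key1
typing: the term checks, with type Int → (Int → Str → Int) → Str → Int
ordered: ✗ — repeated use of val ×2, ctr ×2; unused: req — weakening required
linear: ✗ — repeated use of val ×2, ctr ×2; unused: req — weakening required
affine: ✗ — repeated use of val ×2, ctr ×2
relevant: ✗ — unused: req — weakening required
unrestricted: ✓ — type-checks (Int → (Int → Str → Int) → Str → Int) and nothing is barred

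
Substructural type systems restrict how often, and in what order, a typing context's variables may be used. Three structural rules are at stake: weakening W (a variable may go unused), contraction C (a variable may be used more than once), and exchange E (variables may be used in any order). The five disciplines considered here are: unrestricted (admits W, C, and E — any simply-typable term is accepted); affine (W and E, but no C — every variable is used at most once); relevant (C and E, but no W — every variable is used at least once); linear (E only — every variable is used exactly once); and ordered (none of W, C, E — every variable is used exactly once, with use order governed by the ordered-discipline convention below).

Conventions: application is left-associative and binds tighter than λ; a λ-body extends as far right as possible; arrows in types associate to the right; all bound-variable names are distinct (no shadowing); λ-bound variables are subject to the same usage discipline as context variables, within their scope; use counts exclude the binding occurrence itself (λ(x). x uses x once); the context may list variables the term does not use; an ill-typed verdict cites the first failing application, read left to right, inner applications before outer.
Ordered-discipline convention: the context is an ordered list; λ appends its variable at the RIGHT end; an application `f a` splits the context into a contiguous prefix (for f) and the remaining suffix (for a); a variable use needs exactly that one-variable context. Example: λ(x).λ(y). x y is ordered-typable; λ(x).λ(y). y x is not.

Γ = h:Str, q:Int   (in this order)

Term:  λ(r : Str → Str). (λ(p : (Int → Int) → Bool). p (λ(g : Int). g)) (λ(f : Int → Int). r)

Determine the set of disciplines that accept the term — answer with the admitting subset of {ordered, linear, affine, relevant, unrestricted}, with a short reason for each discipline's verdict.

admitted by: none
variable uses: h ×0; q ×0; r (λ-bound) ×1; p (λ-bound) ×1; g (λ-bound) ×1; f (λ-bound) ×0
uses in reading order: p, g, r
typing: ill-typed: argument of type (Int → Int) → Str → Str where (Int → Int) → Bool is required
ordered ✗ (a type mismatch blocks all five)
linear ✗ (the type mismatch rejects it)
affine ✗ (not simply typable)
relevant ✗ (fails simple typing)
unrestricted ✗ (a type mismatch blocks all five)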